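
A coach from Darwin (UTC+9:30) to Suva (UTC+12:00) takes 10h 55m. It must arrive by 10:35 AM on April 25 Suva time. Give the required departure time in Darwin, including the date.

9:10 PM on April 24

Target arrival in UTC: 10:35 AM − 12:00 = 10:35 PM on Apr 24.
Subtract 10 hours 55 minutes → departure 11:40 AM UTC on Apr 24.
Darwin is UTC+9:30: 11:40 AM + 9:30 = 9:10 PM on Apr 24.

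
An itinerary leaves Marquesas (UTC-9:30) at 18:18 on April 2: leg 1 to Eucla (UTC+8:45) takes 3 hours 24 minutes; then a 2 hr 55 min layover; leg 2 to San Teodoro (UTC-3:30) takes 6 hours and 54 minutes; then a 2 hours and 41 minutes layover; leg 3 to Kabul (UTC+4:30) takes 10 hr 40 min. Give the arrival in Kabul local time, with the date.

10:52 on April 4

Convert departure to UTC: 18:18 + 9:30 = 03:48 UTC on Apr 3.
Add 3 hours 24 minutes leg 1 → 07:12 UTC.
Add 2 hours and 55 minutes layover in Eucla → 10:07 UTC.
Add 6 hours and 54 minutes leg 2 → 17:01 UTC.
Add 2 hours and 41 minutes layover in San Teodoro → 19:42 UTC.
Add 10 hours 40 minutes leg 3 → 06:22 UTC (Apr 4).
Kabul is UTC+4:30, so local arrival = 06:22 + 4:30 = 10:52 on Apr 4.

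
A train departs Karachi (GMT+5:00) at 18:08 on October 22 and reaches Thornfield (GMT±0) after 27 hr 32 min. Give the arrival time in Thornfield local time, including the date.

Thornfield is 5:00 behind Karachi.
After 27 hours and 32 minutes it is 21:40 (Oct 23) in Karachi.
Shift by the zone difference: 21:40 − 5:00 = 16:40 on Oct 23 in Thornfield.

16:40 on October 23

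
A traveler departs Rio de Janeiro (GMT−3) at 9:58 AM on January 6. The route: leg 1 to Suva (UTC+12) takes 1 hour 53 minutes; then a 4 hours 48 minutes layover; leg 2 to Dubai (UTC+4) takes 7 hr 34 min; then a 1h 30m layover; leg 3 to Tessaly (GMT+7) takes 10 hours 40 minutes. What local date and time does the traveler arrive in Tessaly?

10:23 PM on January 7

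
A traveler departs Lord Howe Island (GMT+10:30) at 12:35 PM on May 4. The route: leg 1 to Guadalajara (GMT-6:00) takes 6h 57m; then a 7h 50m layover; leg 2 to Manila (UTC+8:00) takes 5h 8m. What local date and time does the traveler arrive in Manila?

6:00 AM on May 5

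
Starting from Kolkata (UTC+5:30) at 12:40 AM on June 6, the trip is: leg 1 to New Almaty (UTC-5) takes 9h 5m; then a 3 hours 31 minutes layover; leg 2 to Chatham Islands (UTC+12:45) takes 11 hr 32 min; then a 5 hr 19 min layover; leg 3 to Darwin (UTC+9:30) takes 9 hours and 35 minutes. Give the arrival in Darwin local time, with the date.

Convert departure to UTC: 12:40 AM − 5:30 = 7:10 PM UTC on Jun 5.
Add 9 hours 5 minutes leg 1 → 4:15 AM UTC (Jun 6).
Add 3 hours and 31 minutes layover in New Almaty → 7:46 AM UTC.
Add 11 hours 32 minutes leg 2 → 7:18 PM UTC.
Add 5 hours and 19 minutes layover in Chatham Islands → 12:37 AM UTC (Jun 7).
Add 9 hours and 35 minutes leg 3 → 10:12 AM UTC.
Darwin is UTC+9:30, so local arrival = 10:12 AM + 9:30 = 7:42 PM on Jun 7.

7:42 PM on June 7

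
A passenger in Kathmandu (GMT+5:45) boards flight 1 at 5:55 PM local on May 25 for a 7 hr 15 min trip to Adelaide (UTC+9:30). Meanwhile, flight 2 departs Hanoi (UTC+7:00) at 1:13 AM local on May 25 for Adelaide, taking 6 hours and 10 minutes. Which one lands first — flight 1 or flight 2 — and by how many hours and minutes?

Flight 1 in UTC: 5:55 PM − 5:45 = 12:10 PM on May 25.
+7 hours and 15 minutes → arrive 7:25 PM UTC on May 25.
Flight 2 in UTC: 1:13 AM − 7:00 = 6:13 PM on May 24.
+6 hours and 10 minutes → arrive 12:23 AM UTC on May 25.
Flight 2 lands earlier by 19 hours 2 minutes.

the second, by 19 hours 2 minutes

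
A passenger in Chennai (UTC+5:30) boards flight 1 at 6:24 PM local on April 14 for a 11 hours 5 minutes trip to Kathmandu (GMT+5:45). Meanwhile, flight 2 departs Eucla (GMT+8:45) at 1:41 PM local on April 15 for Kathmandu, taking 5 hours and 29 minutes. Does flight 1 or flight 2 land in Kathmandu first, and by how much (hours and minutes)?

the first, by 10 hours 26 minutes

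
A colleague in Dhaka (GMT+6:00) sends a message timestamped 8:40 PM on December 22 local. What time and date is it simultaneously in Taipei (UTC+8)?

10:40 PM on December 22

Taipei is 2:00 ahead of Dhaka.
Shift by the zone difference: 8:40 PM + 2:00 = 10:40 PM on Dec 22 in Taipei.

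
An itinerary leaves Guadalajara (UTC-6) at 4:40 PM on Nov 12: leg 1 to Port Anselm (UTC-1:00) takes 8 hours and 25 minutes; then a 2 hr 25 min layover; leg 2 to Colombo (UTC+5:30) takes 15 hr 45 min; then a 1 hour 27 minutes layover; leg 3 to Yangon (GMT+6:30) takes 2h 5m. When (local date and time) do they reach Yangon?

Convert departure to UTC: 4:40 PM + 6:00 = 10:40 PM UTC on Nov 12.
Add 8 hours 25 minutes leg 1 → 7:05 AM UTC (Nov 13).
Add 2 hours 25 minutes layover in Port Anselm → 9:30 AM UTC.
Add 15 hours and 45 minutes leg 2 → 1:15 AM UTC (Nov 14).
Add 1 hour 27 minutes layover in Colombo → 2:42 AM UTC.
Add 2 hours 5 minutes leg 3 → 4:47 AM UTC.
Yangon is UTC+6:30, so local arrival = 4:47 AM + 6:30 = 11:17 AM on Nov 14.

11:17 AM on November 14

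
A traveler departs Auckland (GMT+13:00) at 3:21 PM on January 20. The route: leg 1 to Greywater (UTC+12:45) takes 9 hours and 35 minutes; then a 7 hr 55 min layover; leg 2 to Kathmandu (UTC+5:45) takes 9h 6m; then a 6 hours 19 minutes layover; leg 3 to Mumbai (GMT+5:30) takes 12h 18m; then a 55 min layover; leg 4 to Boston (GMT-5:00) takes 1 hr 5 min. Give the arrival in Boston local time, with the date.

Convert departure to UTC: 3:21 PM − 13:00 = 2:21 AM UTC on Jan 20.
Add 9 hours and 35 minutes leg 1 → 11:56 AM UTC.
Add 7 hours 55 minutes layover in Greywater → 7:51 PM UTC.
Add 9 hours and 6 minutes leg 2 → 4:57 AM UTC (Jan 21).
Add 6 hours 19 minutes layover in Kathmandu → 11:16 AM UTC.
Add 12 hours 18 minutes leg 3 → 11:34 PM UTC.
Add 55 minutes layover in Mumbai → 12:29 AM UTC (Jan 22).
Add 1 hour 5 minutes leg 4 → 1:34 AM UTC.
Boston is UTC−5:00, so local arrival = 1:34 AM − 5:00 = 8:34 PM on Jan 21.

8:34 PM on Jan 21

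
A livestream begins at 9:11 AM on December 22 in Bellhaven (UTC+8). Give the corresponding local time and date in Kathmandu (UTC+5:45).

6:56 AM on December 22

Kathmandu is 2:15 behind Bellhaven.
Shift by the zone difference: 9:11 AM − 2:15 = 6:56 AM on Dec 22 in Kathmandu.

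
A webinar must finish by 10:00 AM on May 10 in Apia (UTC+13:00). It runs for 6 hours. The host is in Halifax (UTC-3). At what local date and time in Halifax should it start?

12:00 PM on May 9

Target end time in UTC: 10:00 AM − 13:00 = 9:00 PM on May 9.
Subtract 6 hours → start 3:00 PM UTC on May 9.
Halifax is UTC−3:00: 3:00 PM − 3:00 = 12:00 PM on May 9.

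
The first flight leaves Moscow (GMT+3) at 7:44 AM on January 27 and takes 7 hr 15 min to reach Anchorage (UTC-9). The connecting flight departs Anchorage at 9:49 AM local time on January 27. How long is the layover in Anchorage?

Convert departure to UTC: 7:44 AM − 3:00 = 4:44 AM UTC on Jan 27.
Add 7 hours and 15 minutes flight time → 11:59 AM UTC.
Anchorage is UTC−9:00, so local arrival = 11:59 AM − 9:00 = 2:59 AM on Jan 27.
Layover = 9:49 AM − 2:59 AM = 6 hours 50 minutes.

6 hours 50 minutes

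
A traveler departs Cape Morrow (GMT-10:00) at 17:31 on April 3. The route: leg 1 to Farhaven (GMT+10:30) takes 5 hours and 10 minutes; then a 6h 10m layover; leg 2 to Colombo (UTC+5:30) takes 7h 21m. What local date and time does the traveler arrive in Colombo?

03:42 on April 5

Convert departure to UTC: 17:31 + 10:00 = 03:31 UTC on Apr 4.
Add 5 hours 10 minutes leg 1 → 08:41 UTC.
Add 6 hours 10 minutes layover in Farhaven → 14:51 UTC.
Add 7 hours and 21 minutes leg 2 → 22:12 UTC.
Colombo is UTC+5:30, so local arrival = 22:12 + 5:30 = 03:42 on Apr 5.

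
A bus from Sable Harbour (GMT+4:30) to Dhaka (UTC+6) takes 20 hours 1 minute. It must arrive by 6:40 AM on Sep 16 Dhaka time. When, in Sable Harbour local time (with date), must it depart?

9:09 AM on Sep 15

Target arrival in UTC: 6:40 AM − 6:00 = 12:40 AM on Sep 16.
Subtract 20 hours 1 minute → departure 4:39 AM UTC on Sep 15.
Sable Harbour is UTC+4:30: 4:39 AM + 4:30 = 9:09 AM on Sep 15.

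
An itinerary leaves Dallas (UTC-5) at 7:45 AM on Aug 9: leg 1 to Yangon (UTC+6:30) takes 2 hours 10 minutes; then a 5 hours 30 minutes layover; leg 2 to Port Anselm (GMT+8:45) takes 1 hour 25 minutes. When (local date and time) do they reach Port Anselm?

Convert departure to UTC: 7:45 AM + 5:00 = 12:45 PM UTC on Aug 9.
Add 2 hours 10 minutes leg 1 → 2:55 PM UTC.
Add 5 hours 30 minutes layover in Yangon → 8:25 PM UTC.
Add 1 hour and 25 minutes leg 2 → 9:50 PM UTC.
Port Anselm is UTC+8:45, so local arrival = 9:50 PM + 8:45 = 6:35 AM on Aug 10.

6:35 AM on August 10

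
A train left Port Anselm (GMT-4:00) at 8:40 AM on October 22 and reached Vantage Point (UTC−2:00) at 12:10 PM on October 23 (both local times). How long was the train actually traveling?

25 hours 30 minutes

Departure in UTC: 8:40 AM + 4:00 = 12:40 PM on Oct 22.
Arrival in UTC: 12:10 PM + 2:00 = 2:10 PM on Oct 23.
Elapsed = 2:10 PM − 12:40 PM (+1 day) = 25 hours 30 minutes.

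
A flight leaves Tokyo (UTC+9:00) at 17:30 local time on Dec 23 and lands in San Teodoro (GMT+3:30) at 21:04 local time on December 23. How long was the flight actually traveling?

9 hours 4 minutes

Departure in UTC: 17:30 − 9:00 = 08:30 on Dec 23.
Arrival in UTC: 21:04 − 3:30 = 17:34 on Dec 23.
Elapsed = 17:34 − 08:30 = 9 hours 4 minutes.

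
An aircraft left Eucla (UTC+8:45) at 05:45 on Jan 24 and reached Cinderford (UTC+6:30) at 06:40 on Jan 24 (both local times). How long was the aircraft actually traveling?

Cinderford is 2:15 behind Eucla.
Clock-face elapsed time (ignoring zones) is 55 minutes.
Actual elapsed = 55 minutes + 2:15 = 3 hours 10 minutes.

3 hours 10 minutes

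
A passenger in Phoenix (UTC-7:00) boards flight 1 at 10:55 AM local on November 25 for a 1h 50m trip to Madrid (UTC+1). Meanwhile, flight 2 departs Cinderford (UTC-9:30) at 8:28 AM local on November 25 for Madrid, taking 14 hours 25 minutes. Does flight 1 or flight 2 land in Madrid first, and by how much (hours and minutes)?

Flight 1 in UTC: 10:55 AM + 7:00 = 5:55 PM on Nov 25.
+1 hour 50 minutes → arrive 7:45 PM UTC on Nov 25.
Flight 2 in UTC: 8:28 AM + 9:30 = 5:58 PM on Nov 25.
+14 hours 25 minutes → arrive 8:23 AM UTC on Nov 26.
Flight 1 lands earlier by 12 hours 38 minutes.

the first, by 12 hours 38 minutes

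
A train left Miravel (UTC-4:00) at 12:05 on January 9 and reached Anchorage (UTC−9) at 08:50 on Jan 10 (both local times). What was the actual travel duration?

25 hours 45 minutes

Anchorage is 5:00 behind Miravel.
Clock-face elapsed time (ignoring zones) is 20 hours 45 minutes.
Actual elapsed = 20 hours 45 minutes + 5:00 = 25 hours 45 minutes.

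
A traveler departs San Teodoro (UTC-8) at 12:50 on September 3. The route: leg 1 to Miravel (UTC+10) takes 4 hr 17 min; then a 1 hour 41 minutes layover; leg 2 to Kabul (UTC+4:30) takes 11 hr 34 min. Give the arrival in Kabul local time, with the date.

Convert departure to UTC: 12:50 + 8:00 = 20:50 UTC on Sep 3.
Add 4 hours and 17 minutes leg 1 → 01:07 UTC (Sep 4).
Add 1 hour and 41 minutes layover in Miravel → 02:48 UTC.
Add 11 hours 34 minutes leg 2 → 14:22 UTC.
Kabul is UTC+4:30, so local arrival = 14:22 + 4:30 = 18:52 on Sep 4.

18:52 on Sep 4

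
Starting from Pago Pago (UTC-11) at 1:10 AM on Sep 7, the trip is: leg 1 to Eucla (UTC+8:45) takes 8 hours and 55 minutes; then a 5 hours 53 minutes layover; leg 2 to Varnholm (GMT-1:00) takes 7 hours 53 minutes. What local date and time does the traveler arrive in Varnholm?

Convert departure to UTC: 1:10 AM + 11:00 = 12:10 PM UTC on Sep 7.
Add 8 hours and 55 minutes leg 1 → 9:05 PM UTC.
Add 5 hours and 53 minutes layover in Eucla → 2:58 AM UTC (Sep 8).
Add 7 hours 53 minutes leg 2 → 10:51 AM UTC.
Varnholm is UTC−1:00, so local arrival = 10:51 AM − 1:00 = 9:51 AM on Sep 8.

9:51 AM on September 8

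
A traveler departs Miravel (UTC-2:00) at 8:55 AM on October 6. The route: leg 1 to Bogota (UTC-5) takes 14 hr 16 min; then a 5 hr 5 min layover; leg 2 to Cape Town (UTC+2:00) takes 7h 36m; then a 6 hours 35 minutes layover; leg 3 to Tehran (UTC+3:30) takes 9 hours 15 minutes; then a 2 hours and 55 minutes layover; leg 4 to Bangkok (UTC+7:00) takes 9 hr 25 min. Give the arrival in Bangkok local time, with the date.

1:02 AM on October 9

Convert departure to UTC: 8:55 AM + 2:00 = 10:55 AM UTC on Oct 6.
Add 14 hours 16 minutes leg 1 → 1:11 AM UTC (Oct 7).
Add 5 hours and 5 minutes layover in Bogota → 6:16 AM UTC.
Add 7 hours and 36 minutes leg 2 → 1:52 PM UTC.
Add 6 hours 35 minutes layover in Cape Town → 8:27 PM UTC.
Add 9 hours 15 minutes leg 3 → 5:42 AM UTC (Oct 8).
Add 2 hours and 55 minutes layover in Tehran → 8:37 AM UTC.
Add 9 hours and 25 minutes leg 4 → 6:02 PM UTC.
Bangkok is UTC+7:00, so local arrival = 6:02 PM + 7:00 = 1:02 AM on Oct 9.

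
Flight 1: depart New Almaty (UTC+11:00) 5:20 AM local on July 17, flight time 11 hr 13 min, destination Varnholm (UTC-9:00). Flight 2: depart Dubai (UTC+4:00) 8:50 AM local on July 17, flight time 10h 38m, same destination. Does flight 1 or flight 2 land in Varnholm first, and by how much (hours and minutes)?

the first, by 9 hours 55 minutes

Flight 1 in UTC: 5:20 AM − 11:00 = 6:20 PM on Jul 16.
+11 hours 13 minutes → arrive 5:33 AM UTC on Jul 17.
Flight 2 in UTC: 8:50 AM − 4:00 = 4:50 AM on Jul 17.
+10 hours 38 minutes → arrive 3:28 PM UTC on Jul 17.
Flight 1 lands earlier by 9 hours 55 minutes.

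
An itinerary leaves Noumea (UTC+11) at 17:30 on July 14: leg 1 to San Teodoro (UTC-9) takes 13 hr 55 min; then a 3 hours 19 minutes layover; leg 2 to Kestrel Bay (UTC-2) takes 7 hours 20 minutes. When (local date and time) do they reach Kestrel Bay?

05:04 on Jul 15

Convert departure to UTC: 17:30 − 11:00 = 06:30 UTC on Jul 14.
Add 13 hours and 55 minutes leg 1 → 20:25 UTC.
Add 3 hours and 19 minutes layover in San Teodoro → 23:44 UTC.
Add 7 hours and 20 minutes leg 2 → 07:04 UTC (Jul 15).
Kestrel Bay is UTC−2:00, so local arrival = 07:04 − 2:00 = 05:04 on Jul 15.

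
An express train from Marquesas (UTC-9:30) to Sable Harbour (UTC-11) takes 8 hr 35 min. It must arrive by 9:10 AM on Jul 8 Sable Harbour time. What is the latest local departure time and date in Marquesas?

2:05 AM on July 8

Target arrival in UTC: 9:10 AM + 11:00 = 8:10 PM on Jul 8.
Subtract 8 hours and 35 minutes → departure 11:35 AM UTC on Jul 8.
Marquesas is UTC−9:30: 11:35 AM − 9:30 = 2:05 AM on Jul 8.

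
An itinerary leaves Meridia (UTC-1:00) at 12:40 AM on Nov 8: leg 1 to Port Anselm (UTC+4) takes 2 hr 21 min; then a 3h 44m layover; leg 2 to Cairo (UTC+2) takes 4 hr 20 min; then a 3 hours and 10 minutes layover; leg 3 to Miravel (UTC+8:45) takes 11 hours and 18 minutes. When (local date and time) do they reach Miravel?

Convert departure to UTC: 12:40 AM + 1:00 = 1:40 AM UTC on Nov 8.
Add 2 hours and 21 minutes leg 1 → 4:01 AM UTC.
Add 3 hours and 44 minutes layover in Port Anselm → 7:45 AM UTC.
Add 4 hours 20 minutes leg 2 → 12:05 PM UTC.
Add 3 hours and 10 minutes layover in Cairo → 3:15 PM UTC.
Add 11 hours and 18 minutes leg 3 → 2:33 AM UTC (Nov 9).
Miravel is UTC+8:45, so local arrival = 2:33 AM + 8:45 = 11:18 AM on Nov 9.

11:18 AM on November 9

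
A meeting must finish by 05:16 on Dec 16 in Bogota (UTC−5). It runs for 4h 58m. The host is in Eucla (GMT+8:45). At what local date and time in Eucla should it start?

14:03 on December 16

Target end time in UTC: 05:16 + 5:00 = 10:16 on Dec 16.
Subtract 4 hours and 58 minutes → start 05:18 UTC on Dec 16.
Eucla is UTC+8:45: 05:18 + 8:45 = 14:03 on Dec 16.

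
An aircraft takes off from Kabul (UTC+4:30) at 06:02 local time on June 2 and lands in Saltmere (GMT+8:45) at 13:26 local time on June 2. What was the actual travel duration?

3 hours 9 minutes

Departure in UTC: 06:02 − 4:30 = 01:32 on Jun 2.
Arrival in UTC: 13:26 − 8:45 = 04:41 on Jun 2.
Elapsed = 04:41 − 01:32 = 3 hours 9 minutes.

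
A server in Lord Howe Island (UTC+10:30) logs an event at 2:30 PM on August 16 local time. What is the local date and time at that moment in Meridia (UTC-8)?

Meridia is 18:30 behind Lord Howe Island.
Shift by the zone difference: 2:30 PM − 18:30 = 8:00 PM on Aug 15 in Meridia.

8:00 PM on August 15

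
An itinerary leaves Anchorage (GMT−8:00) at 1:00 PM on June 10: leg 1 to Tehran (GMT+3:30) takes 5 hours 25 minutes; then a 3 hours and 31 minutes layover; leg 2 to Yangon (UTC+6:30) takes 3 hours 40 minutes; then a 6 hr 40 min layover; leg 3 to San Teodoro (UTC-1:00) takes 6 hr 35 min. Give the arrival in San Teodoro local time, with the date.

Convert departure to UTC: 1:00 PM + 8:00 = 9:00 PM UTC on Jun 10.
Add 5 hours and 25 minutes leg 1 → 2:25 AM UTC (Jun 11).
Add 3 hours 31 minutes layover in Tehran → 5:56 AM UTC.
Add 3 hours and 40 minutes leg 2 → 9:36 AM UTC.
Add 6 hours 40 minutes layover in Yangon → 4:16 PM UTC.
Add 6 hours and 35 minutes leg 3 → 10:51 PM UTC.
San Teodoro is UTC−1:00, so local arrival = 10:51 PM − 1:00 = 9:51 PM on Jun 11.

9:51 PM on June 11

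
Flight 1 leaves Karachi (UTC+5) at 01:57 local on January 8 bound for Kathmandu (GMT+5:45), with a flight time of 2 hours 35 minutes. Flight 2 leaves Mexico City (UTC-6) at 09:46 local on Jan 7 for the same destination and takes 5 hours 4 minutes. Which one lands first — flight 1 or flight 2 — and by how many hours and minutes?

Flight 1 in UTC: 01:57 − 5:00 = 20:57 on Jan 7.
+2 hours 35 minutes → arrive 23:32 UTC on Jan 7.
Flight 2 in UTC: 09:46 + 6:00 = 15:46 on Jan 7.
+5 hours 4 minutes → arrive 20:50 UTC on Jan 7.
Flight 2 lands earlier by 2 hours 42 minutes.

the second, by 2 hours 42 minutes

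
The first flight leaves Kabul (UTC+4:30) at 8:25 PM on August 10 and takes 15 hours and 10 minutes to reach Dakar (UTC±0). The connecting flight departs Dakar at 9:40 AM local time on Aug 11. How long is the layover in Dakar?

Convert departure to UTC: 8:25 PM − 4:30 = 3:55 PM UTC on Aug 10.
Add 15 hours 10 minutes flight time → 7:05 AM UTC (Aug 11).
Dakar is UTC+0, so local arrival is the same: 7:05 AM on Aug 11.
Layover = 9:40 AM − 7:05 AM = 2 hours 35 minutes.

2 hours 35 minutes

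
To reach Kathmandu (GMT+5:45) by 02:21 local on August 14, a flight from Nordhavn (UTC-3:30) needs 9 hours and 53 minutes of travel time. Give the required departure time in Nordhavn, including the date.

07:13 on Aug 13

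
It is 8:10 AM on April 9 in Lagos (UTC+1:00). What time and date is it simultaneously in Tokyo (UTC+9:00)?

Tokyo is 8:00 ahead of Lagos.
Shift by the zone difference: 8:10 AM + 8:00 = 4:10 PM on Apr 9 in Tokyo.

4:10 PM on Apr 9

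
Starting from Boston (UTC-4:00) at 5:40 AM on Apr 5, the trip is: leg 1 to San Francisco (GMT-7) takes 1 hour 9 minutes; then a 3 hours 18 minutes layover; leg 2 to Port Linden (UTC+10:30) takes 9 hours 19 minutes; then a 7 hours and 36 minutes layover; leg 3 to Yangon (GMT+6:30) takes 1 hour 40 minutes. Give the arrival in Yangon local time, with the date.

3:12 PM on April 6

Convert departure to UTC: 5:40 AM + 4:00 = 9:40 AM UTC on Apr 5.
Add 1 hour and 9 minutes leg 1 → 10:49 AM UTC.
Add 3 hours 18 minutes layover in San Francisco → 2:07 PM UTC.
Add 9 hours and 19 minutes leg 2 → 11:26 PM UTC.
Add 7 hours 36 minutes layover in Port Linden → 7:02 AM UTC (Apr 6).
Add 1 hour and 40 minutes leg 3 → 8:42 AM UTC.
Yangon is UTC+6:30, so local arrival = 8:42 AM + 6:30 = 3:12 PM on Apr 6.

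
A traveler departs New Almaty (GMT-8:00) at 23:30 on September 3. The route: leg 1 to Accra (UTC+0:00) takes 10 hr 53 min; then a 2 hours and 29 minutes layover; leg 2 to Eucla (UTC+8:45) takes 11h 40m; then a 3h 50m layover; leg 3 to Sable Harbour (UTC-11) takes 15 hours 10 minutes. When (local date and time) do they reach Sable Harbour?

16:32 on Sep 5

Convert departure to UTC: 23:30 + 8:00 = 07:30 UTC on Sep 4.
Add 10 hours 53 minutes leg 1 → 18:23 UTC.
Add 2 hours 29 minutes layover in Accra → 20:52 UTC.
Add 11 hours 40 minutes leg 2 → 08:32 UTC (Sep 5).
Add 3 hours and 50 minutes layover in Eucla → 12:22 UTC.
Add 15 hours 10 minutes leg 3 → 03:32 UTC (Sep 6).
Sable Harbour is UTC−11:00, so local arrival = 03:32 − 11:00 = 16:32 on Sep 5.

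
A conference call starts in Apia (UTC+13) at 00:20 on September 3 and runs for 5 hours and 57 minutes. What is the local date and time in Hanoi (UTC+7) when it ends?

00:17 on September 3

Hanoi is 6:00 behind Apia.
After 5 hours and 57 minutes it is 06:17 in Apia.
Shift by the zone difference: 06:17 − 6:00 = 00:17 on Sep 3 in Hanoi.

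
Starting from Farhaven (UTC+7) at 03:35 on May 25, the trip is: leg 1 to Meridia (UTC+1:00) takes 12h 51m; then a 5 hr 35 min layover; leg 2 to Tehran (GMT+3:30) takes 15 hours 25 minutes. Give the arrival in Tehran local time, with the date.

09:56 on May 26

Convert departure to UTC: 03:35 − 7:00 = 20:35 UTC on May 24.
Add 12 hours and 51 minutes leg 1 → 09:26 UTC (May 25).
Add 5 hours 35 minutes layover in Meridia → 15:01 UTC.
Add 15 hours and 25 minutes leg 2 → 06:26 UTC (May 26).
Tehran is UTC+3:30, so local arrival = 06:26 + 3:30 = 09:56 on May 26.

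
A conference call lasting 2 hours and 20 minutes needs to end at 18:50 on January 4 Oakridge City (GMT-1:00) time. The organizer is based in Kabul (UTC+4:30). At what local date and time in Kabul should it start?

Target end time in UTC: 18:50 + 1:00 = 19:50 on Jan 4.
Subtract 2 hours 20 minutes → start 17:30 UTC on Jan 4.
Kabul is UTC+4:30: 17:30 + 4:30 = 22:00 on Jan 4.

22:00 on January 4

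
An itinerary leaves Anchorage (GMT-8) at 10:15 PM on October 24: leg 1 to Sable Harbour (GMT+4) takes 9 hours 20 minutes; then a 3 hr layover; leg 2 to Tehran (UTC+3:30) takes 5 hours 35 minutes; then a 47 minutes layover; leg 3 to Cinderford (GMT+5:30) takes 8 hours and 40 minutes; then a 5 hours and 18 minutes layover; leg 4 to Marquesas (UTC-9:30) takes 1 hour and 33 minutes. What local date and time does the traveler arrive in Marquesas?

6:58 AM on October 26

Convert departure to UTC: 10:15 PM + 8:00 = 6:15 AM UTC on Oct 25.
Add 9 hours 20 minutes leg 1 → 3:35 PM UTC.
Add 3 hours layover in Sable Harbour → 6:35 PM UTC.
Add 5 hours and 35 minutes leg 2 → 12:10 AM UTC (Oct 26).
Add 47 minutes layover in Tehran → 12:57 AM UTC.
Add 8 hours 40 minutes leg 3 → 9:37 AM UTC.
Add 5 hours and 18 minutes layover in Cinderford → 2:55 PM UTC.
Add 1 hour 33 minutes leg 4 → 4:28 PM UTC.
Marquesas is UTC−9:30, so local arrival = 4:28 PM − 9:30 = 6:58 AM on Oct 26.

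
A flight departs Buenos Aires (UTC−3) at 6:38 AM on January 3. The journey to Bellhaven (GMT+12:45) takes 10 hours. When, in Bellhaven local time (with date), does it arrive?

8:23 AM on January 4

Bellhaven is 15:45 ahead of Buenos Aires.
After 10 hours it is 4:38 PM in Buenos Aires.
Shift by the zone difference: 4:38 PM + 15:45 = 8:23 AM on Jan 4 in Bellhaven.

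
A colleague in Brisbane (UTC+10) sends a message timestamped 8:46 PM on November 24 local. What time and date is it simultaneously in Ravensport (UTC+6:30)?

5:16 PM on November 24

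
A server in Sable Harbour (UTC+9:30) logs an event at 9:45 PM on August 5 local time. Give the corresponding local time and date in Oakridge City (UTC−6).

In UTC: 9:45 PM − 9:30 = 12:15 PM on Aug 5.
Oakridge City is UTC−6:00: 12:15 PM − 6:00 = 6:15 AM on Aug 5.

6:15 AM on August 5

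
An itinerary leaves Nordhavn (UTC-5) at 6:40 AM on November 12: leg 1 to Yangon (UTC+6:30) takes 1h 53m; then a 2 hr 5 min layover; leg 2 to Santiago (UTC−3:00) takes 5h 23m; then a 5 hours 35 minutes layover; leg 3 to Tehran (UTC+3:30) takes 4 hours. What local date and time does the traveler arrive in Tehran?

Convert departure to UTC: 6:40 AM + 5:00 = 11:40 AM UTC on Nov 12.
Add 1 hour 53 minutes leg 1 → 1:33 PM UTC.
Add 2 hours 5 minutes layover in Yangon → 3:38 PM UTC.
Add 5 hours and 23 minutes leg 2 → 9:01 PM UTC.
Add 5 hours and 35 minutes layover in Santiago → 2:36 AM UTC (Nov 13).
Add 4 hours leg 3 → 6:36 AM UTC.
Tehran is UTC+3:30, so local arrival = 6:36 AM + 3:30 = 10:06 AM on Nov 13.

10:06 AM on November 13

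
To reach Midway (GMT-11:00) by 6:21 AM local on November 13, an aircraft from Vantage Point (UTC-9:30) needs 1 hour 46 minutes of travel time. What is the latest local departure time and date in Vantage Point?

6:05 AM on November 13

Target arrival in UTC: 6:21 AM + 11:00 = 5:21 PM on Nov 13.
Subtract 1 hour and 46 minutes → departure 3:35 PM UTC on Nov 13.
Vantage Point is UTC−9:30: 3:35 PM − 9:30 = 6:05 AM on Nov 13.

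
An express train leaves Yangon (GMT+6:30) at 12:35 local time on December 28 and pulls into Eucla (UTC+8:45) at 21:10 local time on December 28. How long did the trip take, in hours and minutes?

6 hours 20 minutes

Eucla is 2:15 ahead of Yangon.
Clock-face elapsed time (ignoring zones) is 8 hours 35 minutes.
Actual elapsed = 8 hours 35 minutes − 2:15 = 6 hours 20 minutes.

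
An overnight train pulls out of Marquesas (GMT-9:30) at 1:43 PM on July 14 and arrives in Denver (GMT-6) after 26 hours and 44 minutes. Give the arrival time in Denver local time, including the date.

Convert departure to UTC: 1:43 PM + 9:30 = 11:13 PM UTC on Jul 14.
Add 26 hours and 44 minutes travel time → 1:57 AM UTC (Jul 16).
Denver is UTC−6:00, so local arrival = 1:57 AM − 6:00 = 7:57 PM on Jul 15.

7:57 PM on Jul 15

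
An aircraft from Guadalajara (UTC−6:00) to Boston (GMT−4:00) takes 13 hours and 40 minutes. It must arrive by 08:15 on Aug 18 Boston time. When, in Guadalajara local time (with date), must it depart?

16:35 on August 17

Target arrival in UTC: 08:15 + 4:00 = 12:15 on Aug 18.
Subtract 13 hours and 40 minutes → departure 22:35 UTC on Aug 17.
Guadalajara is UTC−6:00: 22:35 − 6:00 = 16:35 on Aug 17.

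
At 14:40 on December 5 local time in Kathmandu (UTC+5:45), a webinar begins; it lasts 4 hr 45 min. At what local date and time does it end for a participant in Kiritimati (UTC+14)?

03:40 on December 6

Convert start to UTC: 14:40 − 5:45 = 08:55 UTC on Dec 5.
Add 4 hours and 45 minutes duration → 13:40 UTC.
Kiritimati is UTC+14:00, so local end time = 13:40 + 14:00 = 03:40 on Dec 6.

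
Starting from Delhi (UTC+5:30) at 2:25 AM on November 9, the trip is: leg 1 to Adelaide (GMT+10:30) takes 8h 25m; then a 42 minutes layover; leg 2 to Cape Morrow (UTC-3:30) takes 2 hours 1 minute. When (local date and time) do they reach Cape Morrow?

4:33 AM on November 9

Convert departure to UTC: 2:25 AM − 5:30 = 8:55 PM UTC on Nov 8.
Add 8 hours and 25 minutes leg 1 → 5:20 AM UTC (Nov 9).
Add 42 minutes layover in Adelaide → 6:02 AM UTC.
Add 2 hours and 1 minute leg 2 → 8:03 AM UTC.
Cape Morrow is UTC−3:30, so local arrival = 8:03 AM − 3:30 = 4:33 AM on Nov 9.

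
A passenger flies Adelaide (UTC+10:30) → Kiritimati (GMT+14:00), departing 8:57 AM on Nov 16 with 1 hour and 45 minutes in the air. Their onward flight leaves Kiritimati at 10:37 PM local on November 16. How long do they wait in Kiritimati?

Convert departure to UTC: 8:57 AM − 10:30 = 10:27 PM UTC on Nov 15.
Add 1 hour and 45 minutes flight time → 12:12 AM UTC (Nov 16).
Kiritimati is UTC+14:00, so local arrival = 12:12 AM + 14:00 = 2:12 PM on Nov 16.
Layover = 10:37 PM − 2:12 PM = 8 hours 25 minutes.

8 hours 25 minutes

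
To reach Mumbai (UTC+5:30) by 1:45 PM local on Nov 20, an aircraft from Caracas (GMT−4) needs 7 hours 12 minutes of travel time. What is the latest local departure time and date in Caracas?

Target arrival in UTC: 1:45 PM − 5:30 = 8:15 AM on Nov 20.
Subtract 7 hours and 12 minutes → departure 1:03 AM UTC on Nov 20.
Caracas is UTC−4:00: 1:03 AM − 4:00 = 9:03 PM on Nov 19.

9:03 PM on November 19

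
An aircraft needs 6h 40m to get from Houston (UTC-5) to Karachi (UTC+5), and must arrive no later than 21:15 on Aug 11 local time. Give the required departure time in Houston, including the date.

04:35 on Aug 11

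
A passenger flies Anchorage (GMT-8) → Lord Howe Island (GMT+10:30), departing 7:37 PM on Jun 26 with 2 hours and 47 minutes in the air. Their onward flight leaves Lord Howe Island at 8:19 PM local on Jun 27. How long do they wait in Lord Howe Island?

3 hours 25 minutes

Convert departure to UTC: 7:37 PM + 8:00 = 3:37 AM UTC on Jun 27.
Add 2 hours and 47 minutes flight time → 6:24 AM UTC.
Lord Howe Island is UTC+10:30, so local arrival = 6:24 AM + 10:30 = 4:54 PM on Jun 27.
Layover = 8:19 PM − 4:54 PM = 3 hours 25 minutes.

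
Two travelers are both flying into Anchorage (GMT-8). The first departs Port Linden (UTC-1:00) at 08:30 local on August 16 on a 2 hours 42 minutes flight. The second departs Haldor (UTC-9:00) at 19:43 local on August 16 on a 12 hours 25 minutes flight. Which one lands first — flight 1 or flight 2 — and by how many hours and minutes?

Flight 1 in UTC: 08:30 + 1:00 = 09:30 on Aug 16.
+2 hours and 42 minutes → arrive 12:12 UTC on Aug 16.
Flight 2 in UTC: 19:43 + 9:00 = 04:43 on Aug 17.
+12 hours 25 minutes → arrive 17:08 UTC on Aug 17.
Flight 1 lands earlier by 28 hours 56 minutes.

the first, by 28 hours 56 minutes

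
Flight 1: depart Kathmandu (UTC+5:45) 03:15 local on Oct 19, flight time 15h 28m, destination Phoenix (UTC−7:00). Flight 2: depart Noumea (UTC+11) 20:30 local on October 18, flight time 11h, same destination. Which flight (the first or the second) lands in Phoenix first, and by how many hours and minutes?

Flight 1 in UTC: 03:15 − 5:45 = 21:30 on Oct 18.
+15 hours 28 minutes → arrive 12:58 UTC on Oct 19.
Flight 2 in UTC: 20:30 − 11:00 = 09:30 on Oct 18.
+11 hours → arrive 20:30 UTC on Oct 18.
Flight 2 lands earlier by 16 hours 28 minutes.

the second, by 16 hours 28 minutes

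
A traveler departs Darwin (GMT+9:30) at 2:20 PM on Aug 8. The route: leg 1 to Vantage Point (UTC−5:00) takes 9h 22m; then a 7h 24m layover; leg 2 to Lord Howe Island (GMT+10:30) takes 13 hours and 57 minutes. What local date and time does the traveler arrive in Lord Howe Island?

10:03 PM on Aug 9

Convert departure to UTC: 2:20 PM − 9:30 = 4:50 AM UTC on Aug 8.
Add 9 hours 22 minutes leg 1 → 2:12 PM UTC.
Add 7 hours and 24 minutes layover in Vantage Point → 9:36 PM UTC.
Add 13 hours 57 minutes leg 2 → 11:33 AM UTC (Aug 9).
Lord Howe Island is UTC+10:30, so local arrival = 11:33 AM + 10:30 = 10:03 PM on Aug 9.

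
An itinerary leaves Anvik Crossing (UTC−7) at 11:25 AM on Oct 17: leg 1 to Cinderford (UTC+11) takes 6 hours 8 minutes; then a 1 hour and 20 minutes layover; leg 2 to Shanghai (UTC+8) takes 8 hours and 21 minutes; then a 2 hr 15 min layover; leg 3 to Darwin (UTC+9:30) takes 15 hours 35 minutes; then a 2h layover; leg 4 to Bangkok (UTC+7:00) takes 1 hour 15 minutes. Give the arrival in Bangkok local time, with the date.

Convert departure to UTC: 11:25 AM + 7:00 = 6:25 PM UTC on Oct 17.
Add 6 hours and 8 minutes leg 1 → 12:33 AM UTC (Oct 18).
Add 1 hour 20 minutes layover in Cinderford → 1:53 AM UTC.
Add 8 hours and 21 minutes leg 2 → 10:14 AM UTC.
Add 2 hours and 15 minutes layover in Shanghai → 12:29 PM UTC.
Add 15 hours 35 minutes leg 3 → 4:04 AM UTC (Oct 19).
Add 2 hours layover in Darwin → 6:04 AM UTC.
Add 1 hour and 15 minutes leg 4 → 7:19 AM UTC.
Bangkok is UTC+7:00, so local arrival = 7:19 AM + 7:00 = 2:19 PM on Oct 19.

2:19 PM on Oct 19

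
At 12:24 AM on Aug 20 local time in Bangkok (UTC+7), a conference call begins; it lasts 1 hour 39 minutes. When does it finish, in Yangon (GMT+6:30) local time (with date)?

1:33 AM on Aug 20

Convert start to UTC: 12:24 AM − 7:00 = 5:24 PM UTC on Aug 19.
Add 1 hour and 39 minutes duration → 7:03 PM UTC.
Yangon is UTC+6:30, so local end time = 7:03 PM + 6:30 = 1:33 AM on Aug 20.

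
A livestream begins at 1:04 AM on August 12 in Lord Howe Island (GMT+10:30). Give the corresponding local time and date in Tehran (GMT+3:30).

6:04 PM on Aug 11

In UTC: 1:04 AM − 10:30 = 2:34 PM on Aug 11.
Tehran is UTC+3:30: 2:34 PM + 3:30 = 6:04 PM on Aug 11.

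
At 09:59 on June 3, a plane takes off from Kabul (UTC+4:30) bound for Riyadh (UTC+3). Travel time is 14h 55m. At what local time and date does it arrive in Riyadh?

Convert departure to UTC: 09:59 − 4:30 = 05:29 UTC on Jun 3.
Add 14 hours 55 minutes travel time → 20:24 UTC.
Riyadh is UTC+3:00, so local arrival = 20:24 + 3:00 = 23:24 on Jun 3.

23:24 on June 3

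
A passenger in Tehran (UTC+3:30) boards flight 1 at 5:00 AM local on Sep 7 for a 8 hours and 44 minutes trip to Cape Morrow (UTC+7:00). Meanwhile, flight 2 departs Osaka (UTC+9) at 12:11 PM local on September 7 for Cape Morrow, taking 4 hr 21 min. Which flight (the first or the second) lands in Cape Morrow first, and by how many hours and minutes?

Flight 1 in UTC: 5:00 AM − 3:30 = 1:30 AM on Sep 7.
+8 hours 44 minutes → arrive 10:14 AM UTC on Sep 7.
Flight 2 in UTC: 12:11 PM − 9:00 = 3:11 AM on Sep 7.
+4 hours and 21 minutes → arrive 7:32 AM UTC on Sep 7.
Flight 2 lands earlier by 2 hours 42 minutes.

the second, by 2 hours 42 minutes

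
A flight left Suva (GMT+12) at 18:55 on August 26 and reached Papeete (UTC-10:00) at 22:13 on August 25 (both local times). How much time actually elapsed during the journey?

Papeete is 22:00 behind Suva.
Clock-face elapsed time (ignoring zones) is −20 hours 42 minutes.
Actual elapsed = −20 hours 42 minutes + 22:00 = 1 hour 18 minutes.

1 hour 18 minutes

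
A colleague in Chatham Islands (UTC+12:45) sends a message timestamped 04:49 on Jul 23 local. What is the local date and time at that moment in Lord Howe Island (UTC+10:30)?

02:34 on Jul 23

Lord Howe Island is 2:15 behind Chatham Islands.
Shift by the zone difference: 04:49 − 2:15 = 02:34 on Jul 23 in Lord Howe Island.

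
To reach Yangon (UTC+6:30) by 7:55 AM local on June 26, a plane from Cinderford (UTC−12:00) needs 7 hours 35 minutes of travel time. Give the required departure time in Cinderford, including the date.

Target arrival in UTC: 7:55 AM − 6:30 = 1:25 AM on Jun 26.
Subtract 7 hours 35 minutes → departure 5:50 PM UTC on Jun 25.
Cinderford is UTC−12:00: 5:50 PM − 12:00 = 5:50 AM on Jun 25.

5:50 AM on Jun 25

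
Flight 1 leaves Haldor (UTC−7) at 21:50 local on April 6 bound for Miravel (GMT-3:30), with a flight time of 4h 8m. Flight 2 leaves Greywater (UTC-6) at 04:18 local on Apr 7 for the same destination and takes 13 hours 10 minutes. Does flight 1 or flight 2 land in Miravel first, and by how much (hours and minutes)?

the first, by 14 hours 30 minutes

Flight 1 in UTC: 21:50 + 7:00 = 04:50 on Apr 7.
+4 hours 8 minutes → arrive 08:58 UTC on Apr 7.
Flight 2 in UTC: 04:18 + 6:00 = 10:18 on Apr 7.
+13 hours and 10 minutes → arrive 23:28 UTC on Apr 7.
Flight 1 lands earlier by 14 hours 30 minutes.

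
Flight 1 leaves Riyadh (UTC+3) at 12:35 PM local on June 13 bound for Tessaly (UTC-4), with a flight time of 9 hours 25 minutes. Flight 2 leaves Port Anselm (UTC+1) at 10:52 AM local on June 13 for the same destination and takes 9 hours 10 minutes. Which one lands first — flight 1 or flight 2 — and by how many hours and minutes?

Flight 1 in UTC: 12:35 PM − 3:00 = 9:35 AM on Jun 13.
+9 hours 25 minutes → arrive 7:00 PM UTC on Jun 13.
Flight 2 in UTC: 10:52 AM − 1:00 = 9:52 AM on Jun 13.
+9 hours 10 minutes → arrive 7:02 PM UTC on Jun 13.
Flight 1 lands earlier by 2 minutes.

the first, by 2 minutes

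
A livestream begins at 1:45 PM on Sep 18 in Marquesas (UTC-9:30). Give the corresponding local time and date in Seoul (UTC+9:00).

In UTC: 1:45 PM + 9:30 = 11:15 PM on Sep 18.
Seoul is UTC+9:00: 11:15 PM + 9:00 = 8:15 AM on Sep 19.

8:15 AM on September 19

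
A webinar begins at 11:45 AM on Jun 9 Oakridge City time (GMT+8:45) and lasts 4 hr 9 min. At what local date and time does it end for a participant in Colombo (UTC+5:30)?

Colombo is 3:15 behind Oakridge City.
After 4 hours and 9 minutes it is 3:54 PM in Oakridge City.
Shift by the zone difference: 3:54 PM − 3:15 = 12:39 PM on Jun 9 in Colombo.

12:39 PM on June 9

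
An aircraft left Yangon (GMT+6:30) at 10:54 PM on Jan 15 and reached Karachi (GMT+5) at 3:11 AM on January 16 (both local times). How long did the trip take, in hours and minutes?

5 hours 47 minutes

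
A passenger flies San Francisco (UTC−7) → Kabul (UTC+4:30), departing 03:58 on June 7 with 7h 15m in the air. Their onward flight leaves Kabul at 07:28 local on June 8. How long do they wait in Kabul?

Convert departure to UTC: 03:58 + 7:00 = 10:58 UTC on Jun 7.
Add 7 hours and 15 minutes flight time → 18:13 UTC.
Kabul is UTC+4:30, so local arrival = 18:13 + 4:30 = 22:43 on Jun 7.
Layover = 07:28 − 22:43 (+1 day) = 8 hours 45 minutes.

8 hours 45 minutes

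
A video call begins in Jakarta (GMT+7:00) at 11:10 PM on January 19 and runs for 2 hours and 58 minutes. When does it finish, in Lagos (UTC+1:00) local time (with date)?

Convert start to UTC: 11:10 PM − 7:00 = 4:10 PM UTC on Jan 19.
Add 2 hours 58 minutes duration → 7:08 PM UTC.
Lagos is UTC+1:00, so local end time = 7:08 PM + 1:00 = 8:08 PM on Jan 19.

8:08 PM on January 19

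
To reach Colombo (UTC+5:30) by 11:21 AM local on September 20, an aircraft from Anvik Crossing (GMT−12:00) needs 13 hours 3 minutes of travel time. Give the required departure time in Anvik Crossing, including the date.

4:48 AM on Sep 19

Target arrival in UTC: 11:21 AM − 5:30 = 5:51 AM on Sep 20.
Subtract 13 hours and 3 minutes → departure 4:48 PM UTC on Sep 19.
Anvik Crossing is UTC−12:00: 4:48 PM − 12:00 = 4:48 AM on Sep 19.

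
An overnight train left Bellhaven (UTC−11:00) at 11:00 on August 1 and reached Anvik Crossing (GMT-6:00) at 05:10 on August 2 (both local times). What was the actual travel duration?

13 hours 10 minutes

Departure in UTC: 11:00 + 11:00 = 22:00 on Aug 1.
Arrival in UTC: 05:10 + 6:00 = 11:10 on Aug 2.
Elapsed = 11:10 − 22:00 (+1 day) = 13 hours 10 minutes.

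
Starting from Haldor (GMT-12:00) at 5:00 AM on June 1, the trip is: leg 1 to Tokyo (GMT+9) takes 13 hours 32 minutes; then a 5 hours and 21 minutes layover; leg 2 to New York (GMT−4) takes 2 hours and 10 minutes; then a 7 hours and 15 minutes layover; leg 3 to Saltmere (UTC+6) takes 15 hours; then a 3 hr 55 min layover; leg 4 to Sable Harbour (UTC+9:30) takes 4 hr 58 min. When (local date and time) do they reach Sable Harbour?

6:41 AM on June 4

Convert departure to UTC: 5:00 AM + 12:00 = 5:00 PM UTC on Jun 1.
Add 13 hours 32 minutes leg 1 → 6:32 AM UTC (Jun 2).
Add 5 hours 21 minutes layover in Tokyo → 11:53 AM UTC.
Add 2 hours and 10 minutes leg 2 → 2:03 PM UTC.
Add 7 hours 15 minutes layover in New York → 9:18 PM UTC.
Add 15 hours leg 3 → 12:18 PM UTC (Jun 3).
Add 3 hours and 55 minutes layover in Saltmere → 4:13 PM UTC.
Add 4 hours 58 minutes leg 4 → 9:11 PM UTC.
Sable Harbour is UTC+9:30, so local arrival = 9:11 PM + 9:30 = 6:41 AM on Jun 4.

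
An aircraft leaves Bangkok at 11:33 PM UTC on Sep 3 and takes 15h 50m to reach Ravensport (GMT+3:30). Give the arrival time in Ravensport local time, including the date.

Departure is given in UTC: 11:33 PM on Sep 3.
Add 15 hours 50 minutes → 3:23 PM UTC (Sep 4).
Ravensport is UTC+3:30: 3:23 PM + 3:30 = 6:53 PM on Sep 4.

6:53 PM on September 4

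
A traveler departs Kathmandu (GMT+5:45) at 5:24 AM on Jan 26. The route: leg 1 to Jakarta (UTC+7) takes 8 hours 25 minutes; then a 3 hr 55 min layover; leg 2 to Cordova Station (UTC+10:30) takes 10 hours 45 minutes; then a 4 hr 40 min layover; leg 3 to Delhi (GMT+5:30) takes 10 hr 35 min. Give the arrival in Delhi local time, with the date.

Convert departure to UTC: 5:24 AM − 5:45 = 11:39 PM UTC on Jan 25.
Add 8 hours 25 minutes leg 1 → 8:04 AM UTC (Jan 26).
Add 3 hours and 55 minutes layover in Jakarta → 11:59 AM UTC.
Add 10 hours 45 minutes leg 2 → 10:44 PM UTC.
Add 4 hours and 40 minutes layover in Cordova Station → 3:24 AM UTC (Jan 27).
Add 10 hours and 35 minutes leg 3 → 1:59 PM UTC.
Delhi is UTC+5:30, so local arrival = 1:59 PM + 5:30 = 7:29 PM on Jan 27.

7:29 PM on January 27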